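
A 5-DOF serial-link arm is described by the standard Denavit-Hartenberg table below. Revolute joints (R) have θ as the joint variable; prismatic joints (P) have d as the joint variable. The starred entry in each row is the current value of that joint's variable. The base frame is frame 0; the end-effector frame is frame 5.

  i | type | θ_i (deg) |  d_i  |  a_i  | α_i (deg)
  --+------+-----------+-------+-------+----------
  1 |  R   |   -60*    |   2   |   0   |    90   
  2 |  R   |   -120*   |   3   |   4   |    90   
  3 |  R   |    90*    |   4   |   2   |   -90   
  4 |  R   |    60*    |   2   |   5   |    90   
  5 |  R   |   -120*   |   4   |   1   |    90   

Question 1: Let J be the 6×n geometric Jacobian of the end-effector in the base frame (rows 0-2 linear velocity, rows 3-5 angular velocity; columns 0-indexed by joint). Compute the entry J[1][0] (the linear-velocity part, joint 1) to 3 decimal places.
-10.906

axis z_0 = ẑ; lever o_n−o_0 = (-10.9058,-2.5389,0.5694)
cross product → J_v[:, 0] = (2.5389,-10.9058,0.0000)
J_ω[:, 0] = z_0
entry J[1][0] = -10.9058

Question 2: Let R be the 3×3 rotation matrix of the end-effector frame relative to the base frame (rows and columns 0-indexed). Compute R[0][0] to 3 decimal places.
End-effector x-axis (col 0 of R) = (-0.1875,0.8248,-0.5335)
R[0][0] = -0.1875

-0.188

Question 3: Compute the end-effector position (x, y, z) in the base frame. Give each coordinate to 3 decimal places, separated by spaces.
-10.906 -2.539 0.569

after link 1: o_1 = (0.0000, 0.0000, 2.0000)
after link 2: o_2 = (-3.5981, 0.2321, -1.4641)
after link 3: o_3 = (-7.0622, 2.2321, 0.5359)
after link 4: o_4 = (-6.8522, -3.1316, 0.1029)
after link 5: o_5 = (-10.9058, -2.5389, 0.5694)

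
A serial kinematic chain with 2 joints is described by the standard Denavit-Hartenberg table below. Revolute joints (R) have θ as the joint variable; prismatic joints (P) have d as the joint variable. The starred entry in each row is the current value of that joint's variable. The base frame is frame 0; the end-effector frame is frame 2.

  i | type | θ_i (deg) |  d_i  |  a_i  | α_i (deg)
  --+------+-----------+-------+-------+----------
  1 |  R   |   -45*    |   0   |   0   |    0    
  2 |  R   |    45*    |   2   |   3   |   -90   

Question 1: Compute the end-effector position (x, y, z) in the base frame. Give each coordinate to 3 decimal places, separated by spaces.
after link 1: o_1 = (0.0000, 0.0000, 0.0000)
after link 2: o_2 = (3.0000, 0.0000, 2.0000)

3.000 0.000 2.000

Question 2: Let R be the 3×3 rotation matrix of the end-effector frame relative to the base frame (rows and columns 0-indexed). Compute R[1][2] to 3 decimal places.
End-effector z-axis (col 2 of R) = (0.0000,1.0000,0.0000)
R[1][2] = 1.0000

1.000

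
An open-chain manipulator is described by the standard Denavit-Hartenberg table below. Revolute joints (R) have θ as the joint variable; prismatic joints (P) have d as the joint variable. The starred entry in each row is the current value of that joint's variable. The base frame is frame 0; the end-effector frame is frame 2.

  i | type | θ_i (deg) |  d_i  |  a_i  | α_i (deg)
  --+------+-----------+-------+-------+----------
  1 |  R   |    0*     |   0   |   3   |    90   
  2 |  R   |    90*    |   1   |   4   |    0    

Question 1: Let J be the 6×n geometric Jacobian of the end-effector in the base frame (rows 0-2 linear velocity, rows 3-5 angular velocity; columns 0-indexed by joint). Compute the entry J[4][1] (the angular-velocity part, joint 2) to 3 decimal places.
-1.000

axis z_1 = (0.0000,-1.0000,0.0000); lever o_n−o_1 = (0.0000,-1.0000,4.0000)
cross product → J_v[:, 1] = (-4.0000,0.0000,0.0000)
J_ω[:, 1] = z_1
entry J[4][1] = -1.0000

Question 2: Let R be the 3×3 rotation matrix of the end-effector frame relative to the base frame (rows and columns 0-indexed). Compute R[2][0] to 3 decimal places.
1.000

End-effector x-axis (col 0 of R) = (0.0000,0.0000,1.0000)
R[2][0] = 1.0000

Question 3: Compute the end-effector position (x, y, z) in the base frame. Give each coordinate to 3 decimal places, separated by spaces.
3.000 -1.000 4.000

after link 1: o_1 = (3.0000, 0.0000, 0.0000)
after link 2: o_2 = (3.0000, -1.0000, 4.0000)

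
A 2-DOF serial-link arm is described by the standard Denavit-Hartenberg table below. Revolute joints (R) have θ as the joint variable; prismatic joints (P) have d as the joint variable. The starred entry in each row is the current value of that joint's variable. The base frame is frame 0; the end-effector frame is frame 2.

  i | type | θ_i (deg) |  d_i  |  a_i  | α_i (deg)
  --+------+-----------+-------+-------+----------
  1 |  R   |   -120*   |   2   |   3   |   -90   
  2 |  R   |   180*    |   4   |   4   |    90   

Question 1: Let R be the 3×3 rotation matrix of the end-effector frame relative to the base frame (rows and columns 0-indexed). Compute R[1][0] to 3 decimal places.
End-effector x-axis (col 0 of R) = (0.5000,0.8660,-0.0000)
R[1][0] = 0.8660

0.866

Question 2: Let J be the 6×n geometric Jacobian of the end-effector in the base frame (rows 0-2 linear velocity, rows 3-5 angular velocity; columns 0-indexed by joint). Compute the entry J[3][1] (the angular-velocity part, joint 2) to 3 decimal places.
axis z_1 = (0.8660,-0.5000,0.0000); lever o_n−o_1 = (5.4641,1.4641,-0.0000)
cross product → J_v[:, 1] = (0.0000,0.0000,4.0000)
J_ω[:, 1] = z_1
entry J[3][1] = 0.8660

0.866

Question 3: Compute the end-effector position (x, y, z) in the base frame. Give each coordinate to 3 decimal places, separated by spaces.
3.964 -1.134 2.000

after link 1: o_1 = (-1.5000, -2.5981, 2.0000)
after link 2: o_2 = (3.9641, -1.1340, 2.0000)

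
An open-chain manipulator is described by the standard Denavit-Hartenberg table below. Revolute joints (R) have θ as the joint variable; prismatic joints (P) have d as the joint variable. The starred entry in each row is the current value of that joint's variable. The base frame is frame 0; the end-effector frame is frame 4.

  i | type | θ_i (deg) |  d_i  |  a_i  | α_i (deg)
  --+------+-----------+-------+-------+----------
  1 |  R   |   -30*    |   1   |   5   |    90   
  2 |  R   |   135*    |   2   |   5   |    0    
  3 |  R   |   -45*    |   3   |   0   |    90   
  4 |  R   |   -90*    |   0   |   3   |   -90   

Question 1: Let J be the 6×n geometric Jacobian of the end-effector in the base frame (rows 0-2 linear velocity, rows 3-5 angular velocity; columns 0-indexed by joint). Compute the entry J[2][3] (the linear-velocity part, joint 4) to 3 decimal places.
3.000

axis z_3 = (0.8660,-0.5000,0.0000); lever o_n−o_3 = (1.5000,2.5981,0.0000)
cross product → J_v[:, 3] = (-0.0000,0.0000,3.0000)
J_ω[:, 3] = z_3
entry J[2][3] = 3.0000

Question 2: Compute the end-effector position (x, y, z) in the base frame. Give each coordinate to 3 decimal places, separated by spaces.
after link 1: o_1 = (4.3301, -2.5000, 1.0000)
after link 2: o_2 = (0.2683, -2.4643, 4.5355)
after link 3: o_3 = (-1.2317, -5.0624, 4.5355)
after link 4: o_4 = (0.2683, -2.4643, 4.5355)

0.268 -2.464 4.536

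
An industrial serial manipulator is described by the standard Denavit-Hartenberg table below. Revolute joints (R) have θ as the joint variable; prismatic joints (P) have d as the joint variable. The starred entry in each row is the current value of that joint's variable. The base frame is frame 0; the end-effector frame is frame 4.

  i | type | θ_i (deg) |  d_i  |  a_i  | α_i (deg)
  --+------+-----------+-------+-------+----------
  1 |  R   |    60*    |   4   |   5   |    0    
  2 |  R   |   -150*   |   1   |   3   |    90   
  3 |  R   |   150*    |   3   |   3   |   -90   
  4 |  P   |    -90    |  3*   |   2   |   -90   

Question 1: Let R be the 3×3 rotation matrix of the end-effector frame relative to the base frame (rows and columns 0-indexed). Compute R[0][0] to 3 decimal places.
-1.000

End-effector x-axis (col 0 of R) = (-1.0000,0.0000,0.0000)
R[0][0] = -1.0000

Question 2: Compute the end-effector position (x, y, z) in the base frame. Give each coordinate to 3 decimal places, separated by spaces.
-2.500 5.428 3.902

after link 1: o_1 = (2.5000, 4.3301, 4.0000)
after link 2: o_2 = (2.5000, 1.3301, 5.0000)
after link 3: o_3 = (-0.5000, 3.9282, 6.5000)
after link 4: o_4 = (-2.5000, 5.4282, 3.9019)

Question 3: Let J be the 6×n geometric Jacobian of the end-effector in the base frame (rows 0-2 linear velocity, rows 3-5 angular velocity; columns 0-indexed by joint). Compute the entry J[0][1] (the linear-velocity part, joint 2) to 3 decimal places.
axis z_1 = (0.0000,0.0000,1.0000); lever o_n−o_1 = (-5.0000,1.0981,-0.0981)
cross product → J_v[:, 1] = (-1.0981,-5.0000,0.0000)
J_ω[:, 1] = z_1
entry J[0][1] = -1.0981

-1.098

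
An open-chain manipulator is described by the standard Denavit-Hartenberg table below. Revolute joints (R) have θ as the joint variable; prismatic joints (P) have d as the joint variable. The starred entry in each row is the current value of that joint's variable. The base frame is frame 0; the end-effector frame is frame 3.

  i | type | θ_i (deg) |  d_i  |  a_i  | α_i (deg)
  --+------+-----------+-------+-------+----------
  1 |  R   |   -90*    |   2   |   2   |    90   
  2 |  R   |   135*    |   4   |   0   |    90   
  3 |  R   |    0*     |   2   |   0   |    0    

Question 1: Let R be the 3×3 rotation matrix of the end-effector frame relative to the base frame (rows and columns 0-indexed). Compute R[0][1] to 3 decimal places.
-1.000

End-effector y-axis (col 1 of R) = (-1.0000,-0.0000,0.0000)
R[0][1] = -1.0000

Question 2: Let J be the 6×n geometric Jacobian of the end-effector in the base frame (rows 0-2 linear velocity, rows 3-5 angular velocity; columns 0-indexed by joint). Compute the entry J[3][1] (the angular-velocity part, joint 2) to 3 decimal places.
axis z_1 = (-1.0000,-0.0000,0.0000); lever o_n−o_1 = (-4.0000,-1.4142,1.4142)
cross product → J_v[:, 1] = (0.0000,1.4142,1.4142)
J_ω[:, 1] = z_1
entry J[3][1] = -1.0000

-1.000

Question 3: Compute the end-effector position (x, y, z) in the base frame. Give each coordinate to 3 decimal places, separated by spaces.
after link 1: o_1 = (0.0000, -2.0000, 2.0000)
after link 2: o_2 = (-4.0000, -2.0000, 2.0000)
after link 3: o_3 = (-4.0000, -3.4142, 3.4142)

-4.000 -3.414 3.414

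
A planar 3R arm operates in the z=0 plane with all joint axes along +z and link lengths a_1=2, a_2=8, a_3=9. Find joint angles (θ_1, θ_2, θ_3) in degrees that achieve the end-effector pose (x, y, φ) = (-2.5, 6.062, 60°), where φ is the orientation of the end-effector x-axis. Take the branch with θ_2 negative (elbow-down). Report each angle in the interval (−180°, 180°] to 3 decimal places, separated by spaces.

wrist centre = target − a_3·(cos φ, sin φ) = (-7.0000, -1.7322)
cos θ_2 = (52.0006−2²−8²)/(2·2·8) = -0.5000; θ_2 = -119.9987° (elbow-down)
β = atan2(-1.7322,-7.0000) = -166.1007°; ψ = atan2(-6.9283,-1.9998) = -106.1007°
θ_1 = β − ψ = -60.0000°
θ_3 = φ − θ_1 − θ_2 = -120.0013° (wrapped to (-180°,180°])

-60.000 -119.999 -120.001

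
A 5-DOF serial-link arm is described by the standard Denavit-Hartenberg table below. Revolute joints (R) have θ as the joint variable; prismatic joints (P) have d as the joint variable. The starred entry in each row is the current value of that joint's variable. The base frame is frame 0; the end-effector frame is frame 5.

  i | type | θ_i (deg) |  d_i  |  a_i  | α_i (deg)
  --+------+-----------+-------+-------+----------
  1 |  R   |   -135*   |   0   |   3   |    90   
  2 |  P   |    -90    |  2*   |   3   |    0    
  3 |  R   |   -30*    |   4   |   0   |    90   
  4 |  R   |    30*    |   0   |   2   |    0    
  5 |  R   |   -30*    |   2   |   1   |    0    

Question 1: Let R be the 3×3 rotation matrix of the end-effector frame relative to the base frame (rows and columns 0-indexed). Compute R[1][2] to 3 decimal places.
0.612

End-effector z-axis (col 2 of R) = (0.6124,0.6124,0.5000)
R[1][2] = 0.6124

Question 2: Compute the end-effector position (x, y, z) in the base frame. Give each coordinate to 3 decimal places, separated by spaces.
-4.880 5.019 -4.366

after link 1: o_1 = (-2.1213, -2.1213, 0.0000)
after link 2: o_2 = (-3.5355, -0.7071, -3.0000)
after link 3: o_3 = (-6.3640, 2.1213, -3.0000)
after link 4: o_4 = (-6.4587, 3.4408, -4.5000)
after link 5: o_5 = (-4.8804, 5.0191, -4.3660)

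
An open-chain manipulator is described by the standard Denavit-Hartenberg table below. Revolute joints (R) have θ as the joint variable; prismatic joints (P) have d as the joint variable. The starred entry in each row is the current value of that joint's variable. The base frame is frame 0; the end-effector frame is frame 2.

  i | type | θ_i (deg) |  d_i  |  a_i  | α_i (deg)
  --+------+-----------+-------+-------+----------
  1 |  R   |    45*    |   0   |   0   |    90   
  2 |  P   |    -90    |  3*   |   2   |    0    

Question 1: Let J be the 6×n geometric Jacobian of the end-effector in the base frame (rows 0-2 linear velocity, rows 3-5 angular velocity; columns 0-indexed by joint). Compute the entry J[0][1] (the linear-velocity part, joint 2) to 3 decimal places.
prismatic axis z_1 = (0.7071,-0.7071,0.0000)
J_v[:, 1] = z_1; J_ω[:, 1] = (0,0,0)
entry J[0][1] = 0.7071

0.707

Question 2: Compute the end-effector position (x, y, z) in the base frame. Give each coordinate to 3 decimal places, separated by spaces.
2.121 -2.121 -2.000

after link 1: o_1 = (0.0000, 0.0000, 0.0000)
after link 2: o_2 = (2.1213, -2.1213, -2.0000)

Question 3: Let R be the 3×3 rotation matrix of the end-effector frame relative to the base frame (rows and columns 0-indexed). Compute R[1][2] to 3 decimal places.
-0.707

End-effector z-axis (col 2 of R) = (0.7071,-0.7071,0.0000)
R[1][2] = -0.7071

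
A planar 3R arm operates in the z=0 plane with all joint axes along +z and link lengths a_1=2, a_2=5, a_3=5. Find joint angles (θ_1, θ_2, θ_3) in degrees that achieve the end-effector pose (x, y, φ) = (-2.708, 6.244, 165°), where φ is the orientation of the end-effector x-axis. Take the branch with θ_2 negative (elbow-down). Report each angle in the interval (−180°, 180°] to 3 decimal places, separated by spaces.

134.991 -89.992 120.001

wrist centre = target − a_3·(cos φ, sin φ) = (2.1216, 4.9499)
cos θ_2 = (29.0029−2²−5²)/(2·2·5) = 0.0001; θ_2 = -89.9918° (elbow-down)
β = atan2(4.9499,2.1216) = 66.7990°; ψ = atan2(-5.0000,2.0007) = -68.1915°
θ_1 = β − ψ = 134.9906°
θ_3 = φ − θ_1 − θ_2 = 120.0012° (wrapped to (-180°,180°])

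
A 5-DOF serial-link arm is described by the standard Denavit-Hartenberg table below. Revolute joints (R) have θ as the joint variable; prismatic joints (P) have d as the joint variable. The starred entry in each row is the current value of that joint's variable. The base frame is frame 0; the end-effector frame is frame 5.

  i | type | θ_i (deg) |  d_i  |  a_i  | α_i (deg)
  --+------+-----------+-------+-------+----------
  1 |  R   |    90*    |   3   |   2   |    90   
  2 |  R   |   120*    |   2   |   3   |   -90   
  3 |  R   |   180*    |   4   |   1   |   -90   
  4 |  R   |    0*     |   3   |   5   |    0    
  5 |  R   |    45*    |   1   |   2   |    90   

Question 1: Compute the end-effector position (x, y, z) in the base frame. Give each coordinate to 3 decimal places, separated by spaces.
after link 1: o_1 = (0.0000, 2.0000, 3.0000)
after link 2: o_2 = (2.0000, 0.5000, 5.5981)
after link 3: o_3 = (2.0000, -2.4641, 2.7321)
after link 4: o_4 = (5.0000, 0.0359, -1.5981)
after link 5: o_5 = (6.0000, 1.9678, -2.1157)

6.000 1.968 -2.116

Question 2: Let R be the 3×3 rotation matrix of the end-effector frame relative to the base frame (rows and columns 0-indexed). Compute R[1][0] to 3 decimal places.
0.966

End-effector x-axis (col 0 of R) = (-0.0000,0.9659,-0.2588)
R[1][0] = 0.9659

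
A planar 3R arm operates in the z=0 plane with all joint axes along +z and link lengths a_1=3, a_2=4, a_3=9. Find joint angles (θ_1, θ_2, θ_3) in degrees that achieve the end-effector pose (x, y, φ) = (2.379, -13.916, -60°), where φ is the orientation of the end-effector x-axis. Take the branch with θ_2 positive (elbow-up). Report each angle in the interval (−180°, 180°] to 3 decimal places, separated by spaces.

wrist centre = target − a_3·(cos φ, sin φ) = (-2.1210, -6.1218)
cos θ_2 = (41.9747−3²−4²)/(2·3·4) = 0.7073; θ_2 = 44.9859° (elbow-up)
β = atan2(-6.1218,-2.1210) = -109.1096°; ψ = atan2(2.8277,5.8291) = 25.8782°
θ_1 = β − ψ = -134.9878°
θ_3 = φ − θ_1 − θ_2 = 30.0019° (wrapped to (-180°,180°])

-134.988 44.986 30.002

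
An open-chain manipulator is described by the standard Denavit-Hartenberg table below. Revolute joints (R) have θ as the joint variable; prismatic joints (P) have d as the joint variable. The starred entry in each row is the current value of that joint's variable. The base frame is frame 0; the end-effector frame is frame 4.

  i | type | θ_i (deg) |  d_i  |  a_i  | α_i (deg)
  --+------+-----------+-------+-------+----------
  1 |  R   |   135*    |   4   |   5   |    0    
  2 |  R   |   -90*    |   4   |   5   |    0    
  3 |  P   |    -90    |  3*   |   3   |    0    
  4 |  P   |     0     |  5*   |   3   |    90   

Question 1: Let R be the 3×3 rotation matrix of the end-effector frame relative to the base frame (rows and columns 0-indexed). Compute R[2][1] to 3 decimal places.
End-effector y-axis (col 1 of R) = (0.0000,0.0000,1.0000)
R[2][1] = 1.0000

1.000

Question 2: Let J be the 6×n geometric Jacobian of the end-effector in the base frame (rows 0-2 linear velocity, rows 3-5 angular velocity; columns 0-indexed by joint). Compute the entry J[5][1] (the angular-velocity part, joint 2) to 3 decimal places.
1.000

axis z_1 = (0.0000,0.0000,1.0000); lever o_n−o_1 = (7.7782,-0.7071,12.0000)
cross product → J_v[:, 1] = (0.7071,7.7782,-0.0000)
J_ω[:, 1] = z_1
entry J[5][1] = 1.0000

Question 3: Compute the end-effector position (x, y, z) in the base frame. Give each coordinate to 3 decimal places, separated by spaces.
after link 1: o_1 = (-3.5355, 3.5355, 4.0000)
after link 2: o_2 = (0.0000, 7.0711, 8.0000)
after link 3: o_3 = (2.1213, 4.9497, 11.0000)
after link 4: o_4 = (4.2426, 2.8284, 16.0000)

4.243 2.828 16.000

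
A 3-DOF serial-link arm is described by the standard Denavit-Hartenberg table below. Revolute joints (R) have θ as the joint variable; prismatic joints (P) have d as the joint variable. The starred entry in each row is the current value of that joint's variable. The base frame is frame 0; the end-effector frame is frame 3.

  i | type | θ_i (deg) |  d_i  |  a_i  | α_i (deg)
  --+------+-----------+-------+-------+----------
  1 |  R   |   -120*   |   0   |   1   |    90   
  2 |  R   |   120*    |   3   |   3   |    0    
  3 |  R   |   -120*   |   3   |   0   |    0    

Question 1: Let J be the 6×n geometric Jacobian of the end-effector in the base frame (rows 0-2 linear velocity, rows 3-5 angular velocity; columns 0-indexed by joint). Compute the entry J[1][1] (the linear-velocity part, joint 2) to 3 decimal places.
axis z_1 = (-0.8660,0.5000,0.0000); lever o_n−o_1 = (-4.4462,4.2990,2.5981)
cross product → J_v[:, 1] = (1.2990,2.2500,-1.5000)
J_ω[:, 1] = z_1
entry J[1][1] = 2.2500

2.250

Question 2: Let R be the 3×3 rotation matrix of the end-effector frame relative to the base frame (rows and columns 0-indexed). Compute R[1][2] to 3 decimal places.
0.500

End-effector z-axis (col 2 of R) = (-0.8660,0.5000,0.0000)
R[1][2] = 0.5000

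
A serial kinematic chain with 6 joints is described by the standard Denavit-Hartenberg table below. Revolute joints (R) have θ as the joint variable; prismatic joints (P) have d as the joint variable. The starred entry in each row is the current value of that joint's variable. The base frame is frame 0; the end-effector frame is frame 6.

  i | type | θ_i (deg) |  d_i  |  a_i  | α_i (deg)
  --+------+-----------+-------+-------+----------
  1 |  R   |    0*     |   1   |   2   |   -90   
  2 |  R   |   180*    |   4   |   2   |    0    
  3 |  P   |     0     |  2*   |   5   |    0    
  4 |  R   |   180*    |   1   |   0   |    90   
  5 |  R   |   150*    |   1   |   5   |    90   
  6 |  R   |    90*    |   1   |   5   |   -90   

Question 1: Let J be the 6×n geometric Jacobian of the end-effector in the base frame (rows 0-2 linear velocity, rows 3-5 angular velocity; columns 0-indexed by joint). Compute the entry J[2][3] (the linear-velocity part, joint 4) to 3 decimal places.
axis z_3 = (0.0000,1.0000,0.0000); lever o_n−o_3 = (-3.8301,4.3660,6.0000)
cross product → J_v[:, 3] = (6.0000,-0.0000,3.8301)
J_ω[:, 3] = z_3
entry J[2][3] = 3.8301

3.830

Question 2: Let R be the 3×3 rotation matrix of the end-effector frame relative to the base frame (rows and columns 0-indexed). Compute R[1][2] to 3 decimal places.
End-effector z-axis (col 2 of R) = (0.8660,-0.5000,0.0000)
R[1][2] = -0.5000

-0.500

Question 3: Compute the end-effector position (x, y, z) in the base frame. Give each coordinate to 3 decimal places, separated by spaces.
-8.830 10.366 7.000

after link 1: o_1 = (2.0000, 0.0000, 1.0000)
after link 2: o_2 = (0.0000, 4.0000, 1.0000)
after link 3: o_3 = (-5.0000, 6.0000, 1.0000)
after link 4: o_4 = (-5.0000, 7.0000, 1.0000)
after link 5: o_5 = (-9.3301, 9.5000, 2.0000)
after link 6: o_6 = (-8.8301, 10.3660, 7.0000)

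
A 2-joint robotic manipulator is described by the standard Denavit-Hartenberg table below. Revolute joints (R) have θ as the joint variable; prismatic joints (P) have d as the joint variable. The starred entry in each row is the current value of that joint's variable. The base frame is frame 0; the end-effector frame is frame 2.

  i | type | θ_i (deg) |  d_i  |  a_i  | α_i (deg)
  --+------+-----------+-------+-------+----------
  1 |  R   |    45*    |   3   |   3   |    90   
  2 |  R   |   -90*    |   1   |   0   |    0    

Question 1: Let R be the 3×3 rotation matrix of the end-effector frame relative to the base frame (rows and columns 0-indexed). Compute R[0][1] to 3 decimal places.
End-effector y-axis (col 1 of R) = (0.7071,0.7071,0.0000)
R[0][1] = 0.7071

0.707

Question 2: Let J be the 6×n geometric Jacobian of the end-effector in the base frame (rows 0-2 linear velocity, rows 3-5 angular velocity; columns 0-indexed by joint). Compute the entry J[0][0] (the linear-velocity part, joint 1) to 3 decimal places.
-1.414

axis z_0 = ẑ; lever o_n−o_0 = (2.8284,1.4142,3.0000)
cross product → J_v[:, 0] = (-1.4142,2.8284,0.0000)
J_ω[:, 0] = z_0
entry J[0][0] = -1.4142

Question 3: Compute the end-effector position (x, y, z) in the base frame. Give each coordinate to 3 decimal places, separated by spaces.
2.828 1.414 3.000

after link 1: o_1 = (2.1213, 2.1213, 3.0000)
after link 2: o_2 = (2.8284, 1.4142, 3.0000)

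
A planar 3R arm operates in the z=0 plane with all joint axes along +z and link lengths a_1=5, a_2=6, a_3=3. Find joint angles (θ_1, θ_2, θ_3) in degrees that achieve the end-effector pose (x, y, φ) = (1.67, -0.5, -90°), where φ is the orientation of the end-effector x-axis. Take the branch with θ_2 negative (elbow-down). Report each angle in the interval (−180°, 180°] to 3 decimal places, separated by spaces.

149.997 -149.999 -89.998

wrist centre = target − a_3·(cos φ, sin φ) = (1.6700, 2.5000)
cos θ_2 = (9.0389−5²−6²)/(2·5·6) = -0.8660; θ_2 = -149.9992° (elbow-down)
β = atan2(2.5000,1.6700) = 56.2571°; ψ = atan2(-3.0001,-0.1961) = -93.7400°
θ_1 = β − ψ = 149.9971°
θ_3 = φ − θ_1 − θ_2 = -89.9979° (wrapped to (-180°,180°])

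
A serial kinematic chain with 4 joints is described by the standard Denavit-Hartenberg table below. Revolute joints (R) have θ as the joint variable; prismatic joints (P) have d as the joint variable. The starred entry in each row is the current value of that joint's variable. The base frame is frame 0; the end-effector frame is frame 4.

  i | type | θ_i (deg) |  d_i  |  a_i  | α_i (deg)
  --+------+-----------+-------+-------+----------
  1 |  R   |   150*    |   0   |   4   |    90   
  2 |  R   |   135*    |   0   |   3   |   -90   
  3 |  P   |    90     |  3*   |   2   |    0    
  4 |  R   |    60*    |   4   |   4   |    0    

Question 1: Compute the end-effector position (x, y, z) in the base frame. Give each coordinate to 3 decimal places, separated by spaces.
-1.462 -3.775 -5.278

after link 1: o_1 = (-3.4641, 2.0000, 0.0000)
after link 2: o_2 = (-1.6270, 0.9393, 2.1213)
after link 3: o_3 = (-0.7899, -1.8534, 0.0000)
after link 4: o_4 = (-1.4617, -3.7749, -5.2779)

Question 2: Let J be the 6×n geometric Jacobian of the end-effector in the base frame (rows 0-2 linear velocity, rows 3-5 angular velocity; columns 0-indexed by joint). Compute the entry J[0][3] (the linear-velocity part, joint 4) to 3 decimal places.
axis z_3 = (0.6124,-0.3536,-0.7071); lever o_n−o_3 = (-0.6718,-1.9215,-5.2779)
cross product → J_v[:, 3] = (0.5073,3.7071,-1.4142)
J_ω[:, 3] = z_3
entry J[0][3] = 0.5073

0.507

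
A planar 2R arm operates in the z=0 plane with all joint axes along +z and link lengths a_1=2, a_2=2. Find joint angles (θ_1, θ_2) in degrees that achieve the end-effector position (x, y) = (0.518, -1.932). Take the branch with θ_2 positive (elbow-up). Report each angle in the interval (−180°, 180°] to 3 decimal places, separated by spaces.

-134.987 119.992

cos θ_2 = (4.0009−2²−2²)/(2·2·2) = -0.4999; θ_2 = 119.9922° (elbow-up)
β = atan2(-1.9320,0.5180) = -74.9911°; ψ = atan2(1.7322,1.0002) = 59.9961°
θ_1 = β − ψ = -134.9872°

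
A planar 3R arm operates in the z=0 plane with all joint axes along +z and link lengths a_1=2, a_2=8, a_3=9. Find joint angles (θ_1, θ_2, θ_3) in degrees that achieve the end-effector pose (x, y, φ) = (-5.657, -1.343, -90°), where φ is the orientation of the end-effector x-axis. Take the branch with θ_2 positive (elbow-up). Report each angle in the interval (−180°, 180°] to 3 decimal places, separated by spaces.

90.008 44.990 135.001

wrist centre = target − a_3·(cos φ, sin φ) = (-5.6570, 7.6570)
cos θ_2 = (90.6313−2²−8²)/(2·2·8) = 0.7072; θ_2 = 44.9902° (elbow-up)
β = atan2(7.6570,-5.6570) = 126.4570°; ψ = atan2(5.6559,7.6578) = 36.4487°
θ_1 = β − ψ = 90.0084°
θ_3 = φ − θ_1 − θ_2 = 135.0015° (wrapped to (-180°,180°])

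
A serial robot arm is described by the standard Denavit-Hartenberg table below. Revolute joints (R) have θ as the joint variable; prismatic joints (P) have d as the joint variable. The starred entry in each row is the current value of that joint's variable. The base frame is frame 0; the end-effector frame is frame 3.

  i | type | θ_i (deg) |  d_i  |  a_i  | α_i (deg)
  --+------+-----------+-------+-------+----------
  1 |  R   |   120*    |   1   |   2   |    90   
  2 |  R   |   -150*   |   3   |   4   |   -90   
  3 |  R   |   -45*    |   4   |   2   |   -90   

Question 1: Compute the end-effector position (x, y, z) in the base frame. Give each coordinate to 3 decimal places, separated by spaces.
4.167 1.611 -5.171

after link 1: o_1 = (-1.0000, 1.7321, 1.0000)
after link 2: o_2 = (3.3301, 0.2321, -1.0000)
after link 3: o_3 = (4.1672, 1.6105, -5.1712)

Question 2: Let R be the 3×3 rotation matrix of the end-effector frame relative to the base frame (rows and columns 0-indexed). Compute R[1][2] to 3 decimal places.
-0.884

End-effector z-axis (col 2 of R) = (-0.3062,-0.8839,-0.3536)
R[1][2] = -0.8839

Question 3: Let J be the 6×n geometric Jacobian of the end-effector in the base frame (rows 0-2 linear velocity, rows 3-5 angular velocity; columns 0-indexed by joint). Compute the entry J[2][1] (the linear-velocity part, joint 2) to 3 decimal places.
-2.689

axis z_1 = (0.8660,0.5000,0.0000); lever o_n−o_1 = (5.1672,-0.1215,-6.1712)
cross product → J_v[:, 1] = (-3.0856,5.3444,-2.6888)
J_ω[:, 1] = z_1
entry J[2][1] = -2.6888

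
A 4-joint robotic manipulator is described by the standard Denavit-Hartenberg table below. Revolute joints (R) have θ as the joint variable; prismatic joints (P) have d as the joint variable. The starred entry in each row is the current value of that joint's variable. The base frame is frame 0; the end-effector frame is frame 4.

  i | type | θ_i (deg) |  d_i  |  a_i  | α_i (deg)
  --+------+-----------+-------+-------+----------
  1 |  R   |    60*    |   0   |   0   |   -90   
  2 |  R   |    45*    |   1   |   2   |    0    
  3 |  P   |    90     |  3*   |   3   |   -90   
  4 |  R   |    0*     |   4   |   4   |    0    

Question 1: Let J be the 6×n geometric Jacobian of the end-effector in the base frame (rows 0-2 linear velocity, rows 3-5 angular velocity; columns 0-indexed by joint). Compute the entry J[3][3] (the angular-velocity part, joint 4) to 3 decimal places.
-0.354

axis z_3 = (-0.3536,-0.6124,0.7071); lever o_n−o_3 = (-2.8284,-4.8990,-0.0000)
cross product → J_v[:, 3] = (3.4641,-2.0000,-0.0000)
J_ω[:, 3] = z_3
entry J[3][3] = -0.3536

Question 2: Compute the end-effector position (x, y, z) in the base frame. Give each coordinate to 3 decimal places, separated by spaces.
after link 1: o_1 = (0.0000, 0.0000, 0.0000)
after link 2: o_2 = (-0.1589, 1.7247, -1.4142)
after link 3: o_3 = (-3.8177, 1.3876, -3.5355)
after link 4: o_4 = (-6.6461, -3.5114, -3.5355)

-6.646 -3.511 -3.536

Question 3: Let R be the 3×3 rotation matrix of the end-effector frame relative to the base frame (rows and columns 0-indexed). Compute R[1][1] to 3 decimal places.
-0.500

End-effector y-axis (col 1 of R) = (0.8660,-0.5000,-0.0000)
R[1][1] = -0.5000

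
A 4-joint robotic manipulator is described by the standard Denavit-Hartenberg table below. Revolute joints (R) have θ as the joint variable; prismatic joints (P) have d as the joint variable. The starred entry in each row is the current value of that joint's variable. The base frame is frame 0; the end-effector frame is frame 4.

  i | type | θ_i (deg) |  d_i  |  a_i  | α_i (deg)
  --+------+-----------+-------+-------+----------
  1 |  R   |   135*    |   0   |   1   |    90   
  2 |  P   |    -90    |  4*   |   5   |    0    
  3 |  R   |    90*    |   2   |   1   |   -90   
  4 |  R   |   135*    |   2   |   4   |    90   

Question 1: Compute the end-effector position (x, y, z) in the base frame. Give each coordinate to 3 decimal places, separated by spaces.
after link 1: o_1 = (-0.7071, 0.7071, 0.0000)
after link 2: o_2 = (2.1213, 3.5355, -5.0000)
after link 3: o_3 = (2.8284, 5.6569, -5.0000)
after link 4: o_4 = (2.8284, 1.6569, -3.0000)

2.828 1.657 -3.000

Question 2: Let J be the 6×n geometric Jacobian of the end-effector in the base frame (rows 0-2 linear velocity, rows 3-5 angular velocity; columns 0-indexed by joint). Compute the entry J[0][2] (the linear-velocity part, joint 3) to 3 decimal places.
1.414

axis z_2 = (0.7071,0.7071,0.0000); lever o_n−o_2 = (0.7071,-1.8787,2.0000)
cross product → J_v[:, 2] = (1.4142,-1.4142,-1.8284)
J_ω[:, 2] = z_2
entry J[0][2] = 1.4142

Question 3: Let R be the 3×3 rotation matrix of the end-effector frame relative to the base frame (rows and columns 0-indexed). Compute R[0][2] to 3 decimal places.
End-effector z-axis (col 2 of R) = (-1.0000,0.0000,0.0000)
R[0][2] = -1.0000

-1.000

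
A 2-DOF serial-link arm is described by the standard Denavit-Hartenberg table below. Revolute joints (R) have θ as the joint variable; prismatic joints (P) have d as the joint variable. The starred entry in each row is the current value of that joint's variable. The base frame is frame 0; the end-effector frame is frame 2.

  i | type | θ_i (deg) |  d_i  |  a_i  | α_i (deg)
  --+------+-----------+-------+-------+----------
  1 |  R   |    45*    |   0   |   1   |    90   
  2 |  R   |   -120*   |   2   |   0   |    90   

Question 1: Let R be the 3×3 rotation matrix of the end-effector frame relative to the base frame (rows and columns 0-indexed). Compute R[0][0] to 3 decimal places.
End-effector x-axis (col 0 of R) = (-0.3536,-0.3536,-0.8660)
R[0][0] = -0.3536

-0.354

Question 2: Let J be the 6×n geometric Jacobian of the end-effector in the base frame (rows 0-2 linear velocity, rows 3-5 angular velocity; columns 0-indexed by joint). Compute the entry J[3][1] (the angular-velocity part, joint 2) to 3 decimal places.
axis z_1 = (0.7071,-0.7071,0.0000); lever o_n−o_1 = (1.4142,-1.4142,0.0000)
cross product → J_v[:, 1] = (0.0000,0.0000,0.0000)
J_ω[:, 1] = z_1
entry J[3][1] = 0.7071

0.707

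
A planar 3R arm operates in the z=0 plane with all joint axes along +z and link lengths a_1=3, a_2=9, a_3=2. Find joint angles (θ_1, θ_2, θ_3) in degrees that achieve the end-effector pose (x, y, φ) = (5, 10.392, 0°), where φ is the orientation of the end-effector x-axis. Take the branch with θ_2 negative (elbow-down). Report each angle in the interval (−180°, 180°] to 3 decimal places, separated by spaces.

120.006 -60.008 -59.998

wrist centre = target − a_3·(cos φ, sin φ) = (3.0000, 10.3920)
cos θ_2 = (116.9937−3²−9²)/(2·3·9) = 0.4999; θ_2 = -60.0078° (elbow-down)
β = atan2(10.3920,3.0000) = 73.8974°; ψ = atan2(-7.7948,7.4989) = -46.1084°
θ_1 = β − ψ = 120.0058°
θ_3 = φ − θ_1 − θ_2 = -59.9981° (wrapped to (-180°,180°])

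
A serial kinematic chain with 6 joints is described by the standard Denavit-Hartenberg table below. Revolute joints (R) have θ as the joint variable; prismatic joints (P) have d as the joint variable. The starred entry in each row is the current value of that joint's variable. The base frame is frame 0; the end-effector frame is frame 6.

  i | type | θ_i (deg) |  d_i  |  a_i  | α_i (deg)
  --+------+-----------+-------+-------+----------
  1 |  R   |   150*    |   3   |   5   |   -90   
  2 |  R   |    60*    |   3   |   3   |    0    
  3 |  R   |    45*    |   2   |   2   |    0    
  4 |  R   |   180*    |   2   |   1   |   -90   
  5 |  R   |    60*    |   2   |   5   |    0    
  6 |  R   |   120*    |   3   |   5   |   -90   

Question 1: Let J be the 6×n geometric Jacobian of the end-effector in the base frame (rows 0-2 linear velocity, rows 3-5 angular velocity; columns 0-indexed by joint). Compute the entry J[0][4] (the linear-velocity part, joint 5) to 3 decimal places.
-0.279

axis z_4 = (-0.8365,0.4830,-0.2588); lever o_n−o_4 = (-1.4572,5.8413,-3.7089)
cross product → J_v[:, 4] = (-0.2794,-2.7254,-4.1826)
J_ω[:, 4] = z_4
entry J[0][4] = -0.2794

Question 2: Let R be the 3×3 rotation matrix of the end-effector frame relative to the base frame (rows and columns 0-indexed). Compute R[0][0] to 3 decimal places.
End-effector x-axis (col 0 of R) = (0.2241,-0.1294,-0.9659)
R[0][0] = 0.2241

0.224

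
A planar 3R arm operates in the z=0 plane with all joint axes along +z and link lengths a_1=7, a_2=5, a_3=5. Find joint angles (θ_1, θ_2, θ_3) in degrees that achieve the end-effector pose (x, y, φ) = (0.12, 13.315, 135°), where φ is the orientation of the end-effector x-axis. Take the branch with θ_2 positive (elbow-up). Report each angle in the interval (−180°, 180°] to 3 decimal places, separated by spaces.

45.001 59.999 30.000

wrist centre = target − a_3·(cos φ, sin φ) = (3.6555, 9.7795)
cos θ_2 = (109.0009−7²−5²)/(2·7·5) = 0.5000; θ_2 = 59.9992° (elbow-up)
β = atan2(9.7795,3.6555) = 69.5044°; ψ = atan2(4.3301,9.5001) = 24.5033°
θ_1 = β − ψ = 45.0011°
θ_3 = φ − θ_1 − θ_2 = 29.9997° (wrapped to (-180°,180°])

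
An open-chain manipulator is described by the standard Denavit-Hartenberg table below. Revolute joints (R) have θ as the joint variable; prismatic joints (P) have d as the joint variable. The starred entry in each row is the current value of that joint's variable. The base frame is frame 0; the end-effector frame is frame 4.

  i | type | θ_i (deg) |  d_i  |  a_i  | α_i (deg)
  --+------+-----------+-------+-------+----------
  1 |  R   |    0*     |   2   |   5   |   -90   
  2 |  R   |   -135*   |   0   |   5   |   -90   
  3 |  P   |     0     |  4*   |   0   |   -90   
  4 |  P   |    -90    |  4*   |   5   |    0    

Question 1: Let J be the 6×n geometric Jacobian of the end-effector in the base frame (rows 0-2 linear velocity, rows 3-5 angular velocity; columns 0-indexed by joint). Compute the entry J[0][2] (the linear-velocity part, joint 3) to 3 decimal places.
0.707

prismatic axis z_2 = (0.7071,0.0000,0.7071)
J_v[:, 2] = z_2; J_ω[:, 2] = (0,0,0)
entry J[0][2] = 0.7071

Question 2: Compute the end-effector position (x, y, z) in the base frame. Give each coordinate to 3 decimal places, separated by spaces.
7.828 -4.000 11.899

after link 1: o_1 = (5.0000, 0.0000, 2.0000)
after link 2: o_2 = (1.4645, -0.0000, 5.5355)
after link 3: o_3 = (4.2929, -0.0000, 8.3640)
after link 4: o_4 = (7.8284, -4.0000, 11.8995)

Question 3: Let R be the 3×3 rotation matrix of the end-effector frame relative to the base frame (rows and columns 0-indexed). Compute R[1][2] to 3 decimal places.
End-effector z-axis (col 2 of R) = (0.0000,-1.0000,0.0000)
R[1][2] = -1.0000

-1.000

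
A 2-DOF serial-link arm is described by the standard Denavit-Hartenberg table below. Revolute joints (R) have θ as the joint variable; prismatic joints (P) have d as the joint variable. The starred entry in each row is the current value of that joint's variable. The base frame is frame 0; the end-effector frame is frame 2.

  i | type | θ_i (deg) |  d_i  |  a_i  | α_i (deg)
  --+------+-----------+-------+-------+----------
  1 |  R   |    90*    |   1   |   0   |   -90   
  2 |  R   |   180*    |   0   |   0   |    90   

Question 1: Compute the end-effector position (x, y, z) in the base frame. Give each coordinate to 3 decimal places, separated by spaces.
0.000 0.000 1.000

after link 1: o_1 = (0.0000, 0.0000, 1.0000)
after link 2: o_2 = (0.0000, 0.0000, 1.0000)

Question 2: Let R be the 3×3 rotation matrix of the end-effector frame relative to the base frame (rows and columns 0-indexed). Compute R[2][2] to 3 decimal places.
-1.000

End-effector z-axis (col 2 of R) = (-0.0000,0.0000,-1.0000)
R[2][2] = -1.0000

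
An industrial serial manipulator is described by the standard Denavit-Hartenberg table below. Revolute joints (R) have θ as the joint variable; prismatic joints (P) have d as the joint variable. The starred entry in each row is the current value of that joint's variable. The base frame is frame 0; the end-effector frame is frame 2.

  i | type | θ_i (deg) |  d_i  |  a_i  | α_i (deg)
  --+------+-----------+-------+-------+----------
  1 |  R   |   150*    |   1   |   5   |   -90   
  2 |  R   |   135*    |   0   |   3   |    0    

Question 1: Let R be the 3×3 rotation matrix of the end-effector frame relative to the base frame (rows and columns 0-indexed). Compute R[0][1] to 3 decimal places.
End-effector y-axis (col 1 of R) = (0.6124,-0.3536,0.7071)
R[0][1] = 0.6124

0.612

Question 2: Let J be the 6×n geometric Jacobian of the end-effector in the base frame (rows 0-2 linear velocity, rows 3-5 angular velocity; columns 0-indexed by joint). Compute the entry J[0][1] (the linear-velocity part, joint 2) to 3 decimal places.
1.837

axis z_1 = (-0.5000,-0.8660,0.0000); lever o_n−o_1 = (1.8371,-1.0607,-2.1213)
cross product → J_v[:, 1] = (1.8371,-1.0607,2.1213)
J_ω[:, 1] = z_1
entry J[0][1] = 1.8371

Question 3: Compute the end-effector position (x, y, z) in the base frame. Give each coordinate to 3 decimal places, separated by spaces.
-2.493 1.439 -1.121

after link 1: o_1 = (-4.3301, 2.5000, 1.0000)
after link 2: o_2 = (-2.4930, 1.4393, -1.1213)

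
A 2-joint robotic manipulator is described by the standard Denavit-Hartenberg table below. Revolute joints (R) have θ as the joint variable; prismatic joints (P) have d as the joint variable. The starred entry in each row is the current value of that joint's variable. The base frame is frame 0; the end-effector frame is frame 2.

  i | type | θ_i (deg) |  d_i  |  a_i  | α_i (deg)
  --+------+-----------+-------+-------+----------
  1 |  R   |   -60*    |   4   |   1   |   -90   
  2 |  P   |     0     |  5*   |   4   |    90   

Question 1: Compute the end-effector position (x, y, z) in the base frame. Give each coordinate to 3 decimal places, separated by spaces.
after link 1: o_1 = (0.5000, -0.8660, 4.0000)
after link 2: o_2 = (6.8301, -1.8301, 4.0000)

6.830 -1.830 4.000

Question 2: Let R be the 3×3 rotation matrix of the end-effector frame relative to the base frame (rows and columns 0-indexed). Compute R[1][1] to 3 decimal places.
End-effector y-axis (col 1 of R) = (0.8660,0.5000,0.0000)
R[1][1] = 0.5000

0.500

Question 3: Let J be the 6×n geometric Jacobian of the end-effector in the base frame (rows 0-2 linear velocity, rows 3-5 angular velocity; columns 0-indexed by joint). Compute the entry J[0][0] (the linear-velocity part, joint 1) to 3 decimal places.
axis z_0 = ẑ; lever o_n−o_0 = (6.8301,-1.8301,4.0000)
cross product → J_v[:, 0] = (1.8301,6.8301,-0.0000)
J_ω[:, 0] = z_0
entry J[0][0] = 1.8301

1.830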